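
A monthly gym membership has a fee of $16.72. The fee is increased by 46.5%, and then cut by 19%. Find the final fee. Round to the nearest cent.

$19.84

Each change multiplies by a factor: 1.465 × 0.81 = 1.18665.
$16.72 × 1.18665 = $19.840788 ≈ $19.84.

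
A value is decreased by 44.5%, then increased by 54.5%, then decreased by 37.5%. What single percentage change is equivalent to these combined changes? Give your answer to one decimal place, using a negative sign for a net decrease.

The combined multiplier is 0.555 × 1.545 × 0.625 = 0.535921875.
That corresponds to a decrease of 46.4%.

-46.4%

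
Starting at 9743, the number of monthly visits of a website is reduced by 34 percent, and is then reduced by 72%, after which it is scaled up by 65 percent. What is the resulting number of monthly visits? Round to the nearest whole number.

2971

After the 34% decrease: 9743 × 0.66 = 6430.38.
72% decrease: 6430.38 × 0.28 = 1800.5064.
Apply the 65% increase: 1800.5064 × 1.65 = 2970.83556 ≈ 2971.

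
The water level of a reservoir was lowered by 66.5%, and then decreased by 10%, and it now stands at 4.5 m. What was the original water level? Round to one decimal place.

14.9 m

The overall multiplier applied was 0.335 × 0.9 = 0.3015.
So the original water level was 4.5 ÷ 0.3015 ≈ 14.9 m.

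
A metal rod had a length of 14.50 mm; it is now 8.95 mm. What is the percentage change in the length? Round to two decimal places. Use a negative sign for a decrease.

-38.28%

Change: 8.95 − 14.50 = -5.55.
Relative to the original: -5.55 ÷ 14.50 ≈ -38.28%.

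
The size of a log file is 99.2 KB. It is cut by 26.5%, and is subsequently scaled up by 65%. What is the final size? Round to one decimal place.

120.3 KB

After the 26.5% decrease: 99.2 × 0.735 = 72.912.
65% increase: 72.912 × 1.65 = 120.3048 ≈ 120.3.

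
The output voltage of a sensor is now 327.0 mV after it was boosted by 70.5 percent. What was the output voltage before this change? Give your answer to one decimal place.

The overall multiplier applied was 1.705.
So the original output voltage was 327.0 ÷ 1.705 ≈ 191.8 mV.

191.8 mV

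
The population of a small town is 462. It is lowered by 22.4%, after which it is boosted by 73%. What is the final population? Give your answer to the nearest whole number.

Each change multiplies by a factor: 0.776 × 1.73 = 1.34248.
462 × 1.34248 = 620.22576 ≈ 620.

620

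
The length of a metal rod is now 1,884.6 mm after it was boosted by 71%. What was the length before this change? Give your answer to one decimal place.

The overall multiplier applied was 1.71.
So the original length was 1,884.6 ÷ 1.71 ≈ 1,102.1 mm.

1,102.1 mm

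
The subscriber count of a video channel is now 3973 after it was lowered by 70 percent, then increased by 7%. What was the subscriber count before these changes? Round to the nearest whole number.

The overall multiplier applied was 0.3 × 1.07 = 0.321.
So the original subscriber count was 3973 ÷ 0.321 ≈ 12377.

12377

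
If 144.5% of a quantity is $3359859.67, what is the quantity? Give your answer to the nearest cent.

$2325162.40

$3359859.67 ÷ 1.445 ≈ $2325162.40.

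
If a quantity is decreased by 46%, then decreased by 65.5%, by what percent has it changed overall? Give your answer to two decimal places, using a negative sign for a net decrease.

A 46% decrease multiplies by 0.54.
Then a 65.5% decrease: 0.54 × 0.345 = 0.1863.
Overall factor 0.1863, i.e. -81.37%.

-81.37%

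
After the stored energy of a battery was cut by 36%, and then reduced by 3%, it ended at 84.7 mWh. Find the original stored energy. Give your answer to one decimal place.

Undoing the 3% decrease: 84.7 ÷ 0.97 ≈ 87.319588.
Undoing the 36% decrease: 87.319588 ÷ 0.64 ≈ 136.4 mWh.

136.4 mWh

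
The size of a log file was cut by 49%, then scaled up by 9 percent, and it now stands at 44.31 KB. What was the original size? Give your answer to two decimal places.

79.71 KB

Undoing the 9% increase: 44.31 ÷ 1.09 ≈ 40.651376.
Undoing the 49% decrease: 40.651376 ÷ 0.51 ≈ 79.71 KB.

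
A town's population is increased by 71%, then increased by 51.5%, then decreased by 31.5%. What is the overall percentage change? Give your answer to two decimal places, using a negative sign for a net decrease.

77.46%

A 71% increase multiplies by 1.71.
Then a 51.5% increase: 1.71 × 1.515 = 2.59065.
Then a 31.5% decrease: 2.59065 × 0.685 = 1.77459525.
Overall factor 1.77459525, i.e. 77.46%.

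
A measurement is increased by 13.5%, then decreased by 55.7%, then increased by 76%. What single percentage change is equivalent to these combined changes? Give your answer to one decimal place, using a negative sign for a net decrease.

-11.5%

The combined multiplier is 1.135 × 0.443 × 1.76 = 0.8849368.
That corresponds to a decrease of 11.5%.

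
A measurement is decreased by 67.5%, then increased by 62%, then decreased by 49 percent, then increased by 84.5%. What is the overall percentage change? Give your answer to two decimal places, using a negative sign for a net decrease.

-50.46%

A 67.5% decrease multiplies by 0.325.
Then a 62% increase: 0.325 × 1.62 = 0.5265.
Then a 49% decrease: 0.5265 × 0.51 = 0.268515.
Then an 84.5% increase: 0.268515 × 1.845 = 0.495410175.
Overall factor 0.495410175, i.e. -50.46%.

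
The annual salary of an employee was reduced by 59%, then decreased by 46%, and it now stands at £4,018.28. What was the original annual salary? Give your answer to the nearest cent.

£18,149.41

The overall multiplier applied was 0.41 × 0.54 = 0.2214.
So the original annual salary was £4,018.28 ÷ 0.2214 ≈ £18,149.41.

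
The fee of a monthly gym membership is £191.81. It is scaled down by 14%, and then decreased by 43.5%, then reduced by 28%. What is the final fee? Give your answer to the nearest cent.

Each change multiplies by a factor: 0.86 × 0.565 × 0.72 = 0.349848.
£191.81 × 0.349848 = £67.10434488 ≈ £67.10.

£67.10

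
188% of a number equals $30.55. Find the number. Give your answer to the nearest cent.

$30.55 ÷ 1.88 = $16.25.

$16.25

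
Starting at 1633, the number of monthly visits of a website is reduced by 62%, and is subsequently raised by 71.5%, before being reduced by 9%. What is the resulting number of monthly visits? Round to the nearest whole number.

968

62% decrease: 1633 × 0.38 = 620.54.
After the 71.5% increase: 620.54 × 1.715 = 1064.2261.
Apply the 9% decrease: 1064.2261 × 0.91 = 968.445751 ≈ 968.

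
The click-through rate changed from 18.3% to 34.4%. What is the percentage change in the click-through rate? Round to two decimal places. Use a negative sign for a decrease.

87.98%

The change is 34.4 − 18.3 = 16.1 percentage points.
Relative to the original 18.3%, that is 16.1 ÷ 18.3 ≈ 87.98%.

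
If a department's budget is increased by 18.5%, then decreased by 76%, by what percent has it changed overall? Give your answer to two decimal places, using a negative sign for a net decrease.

The combined multiplier is 1.185 × 0.24 = 0.2844.
That corresponds to a decrease of 71.56%.

-71.56%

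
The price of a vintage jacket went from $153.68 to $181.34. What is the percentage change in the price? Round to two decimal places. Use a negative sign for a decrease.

Change: $181.34 − $153.68 = $27.66.
Relative to the original: $27.66 ÷ $153.68 ≈ 18.00%.

18.00%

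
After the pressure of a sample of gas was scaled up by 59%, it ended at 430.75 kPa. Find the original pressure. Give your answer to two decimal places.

270.91 kPa

The overall multiplier applied was 1.59.
So the original pressure was 430.75 ÷ 1.59 ≈ 270.91 kPa.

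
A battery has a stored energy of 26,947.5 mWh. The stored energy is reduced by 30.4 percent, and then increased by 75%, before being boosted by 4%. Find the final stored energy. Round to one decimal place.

34,134.9 mWh

After the 30.4% decrease: 26,947.5 × 0.696 = 18755.46.
Apply the 75% increase: 18755.46 × 1.75 = 32822.055.
4% increase: 32822.055 × 1.04 = 34134.9372 ≈ 34,134.9.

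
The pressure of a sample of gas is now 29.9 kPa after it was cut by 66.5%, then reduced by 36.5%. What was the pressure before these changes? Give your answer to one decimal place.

The overall multiplier applied was 0.335 × 0.635 = 0.212725.
So the original pressure was 29.9 ÷ 0.212725 ≈ 140.6 kPa.

140.6 kPa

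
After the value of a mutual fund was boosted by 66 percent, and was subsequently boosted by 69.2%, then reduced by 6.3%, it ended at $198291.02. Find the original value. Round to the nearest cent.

$75345.10

Undoing the 6.3% decrease: $198291.02 ÷ 0.937 ≈ $211623.287086.
Undoing the 69.2% increase: $211623.287086 ÷ 1.692 ≈ $125072.864708.
Undoing the 66% increase: $125072.864708 ÷ 1.66 ≈ $75345.10.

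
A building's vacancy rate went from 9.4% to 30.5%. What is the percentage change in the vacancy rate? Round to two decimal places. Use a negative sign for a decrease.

The change is 30.5 − 9.4 = 21.1 percentage points.
Relative to the original 9.4%, that is 21.1 ÷ 9.4 ≈ 224.47%.

224.47%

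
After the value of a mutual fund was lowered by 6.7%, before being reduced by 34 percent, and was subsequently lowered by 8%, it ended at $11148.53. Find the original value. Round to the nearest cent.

$19679.05

The overall multiplier applied was 0.933 × 0.66 × 0.92 = 0.5665176.
So the original value was $11148.53 ÷ 0.5665176 ≈ $19679.05.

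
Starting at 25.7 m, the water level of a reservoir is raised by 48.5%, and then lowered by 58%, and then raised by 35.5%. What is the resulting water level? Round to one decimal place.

21.7 m

48.5% increase: 25.7 × 1.485 = 38.1645.
Apply the 58% decrease: 38.1645 × 0.42 = 16.02909.
Apply the 35.5% increase: 16.02909 × 1.355 = 21.71941695 ≈ 21.7.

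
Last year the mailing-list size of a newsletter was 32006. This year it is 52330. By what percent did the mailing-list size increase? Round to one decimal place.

Change: 52330 − 32006 = 20324.
Relative to the original: 20324 ÷ 32006 ≈ 63.5%.
So the mailing-list size increased by 63.5%.

63.5%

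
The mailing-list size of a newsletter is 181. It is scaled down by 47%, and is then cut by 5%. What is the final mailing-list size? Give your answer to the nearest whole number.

91

Each change multiplies by a factor: 0.53 × 0.95 = 0.5035.
181 × 0.5035 = 91.1335 ≈ 91.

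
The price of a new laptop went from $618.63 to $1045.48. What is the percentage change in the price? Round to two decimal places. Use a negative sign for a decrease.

69.00%

Change: $1045.48 − $618.63 = $426.85.
Relative to the original: $426.85 ÷ $618.63 ≈ 69.00%.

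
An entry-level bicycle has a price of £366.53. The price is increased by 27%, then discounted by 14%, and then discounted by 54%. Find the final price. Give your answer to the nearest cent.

Each change multiplies by a factor: 1.27 × 0.86 × 0.46 = 0.502412.
£366.53 × 0.502412 = £184.14907036 ≈ £184.15.

£184.15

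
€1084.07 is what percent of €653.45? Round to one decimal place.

€1084.07 ÷ €653.45 ≈ 165.9%.

165.9%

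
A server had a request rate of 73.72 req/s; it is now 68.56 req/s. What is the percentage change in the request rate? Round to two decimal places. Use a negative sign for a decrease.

Change: 68.56 − 73.72 = -5.16.
Relative to the original: -5.16 ÷ 73.72 ≈ -7.00%.

-7.00%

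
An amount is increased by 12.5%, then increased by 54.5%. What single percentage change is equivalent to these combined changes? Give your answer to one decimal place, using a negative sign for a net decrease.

A 12.5% increase multiplies by 1.125.
Then a 54.5% increase: 1.125 × 1.545 = 1.738125.
Overall factor 1.738125, i.e. 73.8%.

73.8%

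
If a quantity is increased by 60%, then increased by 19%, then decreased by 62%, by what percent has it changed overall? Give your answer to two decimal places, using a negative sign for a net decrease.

-27.65%

The combined multiplier is 1.6 × 1.19 × 0.38 = 0.72352.
That corresponds to a decrease of 27.65%.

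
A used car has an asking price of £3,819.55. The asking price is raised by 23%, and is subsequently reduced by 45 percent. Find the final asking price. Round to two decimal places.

Each change multiplies by a factor: 1.23 × 0.55 = 0.6765.
£3,819.55 × 0.6765 = £2583.925575 ≈ £2,583.93.

£2,583.93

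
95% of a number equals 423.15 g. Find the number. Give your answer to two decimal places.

445.42 g

423.15 g ÷ 0.95 ≈ 445.42 g.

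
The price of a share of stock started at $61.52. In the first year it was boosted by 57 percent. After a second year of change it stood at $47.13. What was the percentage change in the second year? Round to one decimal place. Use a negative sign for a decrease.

After the first year: $61.52 × 1.57 = $96.5864.
Second-year multiplier: $47.13 ÷ $96.5864 ≈ 0.48796.
That is a change of -51.2%.

-51.2%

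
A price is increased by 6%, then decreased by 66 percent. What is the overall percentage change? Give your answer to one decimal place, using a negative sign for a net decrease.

The combined multiplier is 1.06 × 0.34 = 0.3604.
That corresponds to a decrease of 64.0%.

-64.0%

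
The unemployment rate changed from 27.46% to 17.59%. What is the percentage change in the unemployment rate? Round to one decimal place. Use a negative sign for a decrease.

The change is 17.59 − 27.46 = -9.87 percentage points.
Relative to the original 27.46%, that is -9.87 ÷ 27.46 ≈ -35.9%.

-35.9%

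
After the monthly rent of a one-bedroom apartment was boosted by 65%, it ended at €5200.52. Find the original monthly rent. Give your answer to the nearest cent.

The overall multiplier applied was 1.65.
So the original monthly rent was €5200.52 ÷ 1.65 ≈ €3151.83.

€3151.83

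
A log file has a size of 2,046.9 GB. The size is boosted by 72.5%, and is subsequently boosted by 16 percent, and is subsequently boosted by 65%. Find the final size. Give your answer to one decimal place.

Each change multiplies by a factor: 1.725 × 1.16 × 1.65 = 3.30165.
2,046.9 × 3.30165 = 6758.147385 ≈ 6,758.1.

6,758.1 GB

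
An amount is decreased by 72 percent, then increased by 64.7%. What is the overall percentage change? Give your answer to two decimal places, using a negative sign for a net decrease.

A 72% decrease multiplies by 0.28.
Then a 64.7% increase: 0.28 × 1.647 = 0.46116.
Overall factor 0.46116, i.e. -53.88%.

-53.88%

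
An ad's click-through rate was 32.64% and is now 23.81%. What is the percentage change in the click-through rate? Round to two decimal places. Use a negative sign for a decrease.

The change is 23.81 − 32.64 = -8.83 percentage points.
Relative to the original 32.64%, that is -8.83 ÷ 32.64 ≈ -27.05%.

-27.05%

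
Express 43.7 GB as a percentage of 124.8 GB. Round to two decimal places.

43.7 GB ÷ 124.8 GB ≈ 35.02%.

35.02%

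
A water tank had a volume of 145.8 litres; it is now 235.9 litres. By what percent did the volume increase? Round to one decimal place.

61.8%

Change: 235.9 − 145.8 = 90.1.
Relative to the original: 90.1 ÷ 145.8 ≈ 61.8%.
So the volume increased by 61.8%.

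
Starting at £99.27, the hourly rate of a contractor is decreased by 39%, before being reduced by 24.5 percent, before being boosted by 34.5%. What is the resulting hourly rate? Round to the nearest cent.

£61.49

Each change multiplies by a factor: 0.61 × 0.755 × 1.345 = 0.61943975.
£99.27 × 0.61943975 = £61.4917839825 ≈ £61.49.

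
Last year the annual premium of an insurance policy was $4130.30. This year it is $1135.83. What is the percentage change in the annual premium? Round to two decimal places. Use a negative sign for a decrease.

Change: $1135.83 − $4130.30 = -$2994.47.
Relative to the original: -$2994.47 ÷ $4130.30 ≈ -72.50%.

-72.50%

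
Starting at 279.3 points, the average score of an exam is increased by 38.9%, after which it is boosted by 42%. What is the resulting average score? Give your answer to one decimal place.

550.9 points

Apply the 38.9% increase: 279.3 × 1.389 = 387.9477.
42% increase: 387.9477 × 1.42 = 550.885734 ≈ 550.9.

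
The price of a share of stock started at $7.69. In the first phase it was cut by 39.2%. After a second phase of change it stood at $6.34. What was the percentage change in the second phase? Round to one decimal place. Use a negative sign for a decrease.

After the first phase: $7.69 × 0.608 = $4.67552.
Second-phase multiplier: $6.34 ÷ $4.67552 ≈ 1.356.
That is a change of 35.6%.

35.6%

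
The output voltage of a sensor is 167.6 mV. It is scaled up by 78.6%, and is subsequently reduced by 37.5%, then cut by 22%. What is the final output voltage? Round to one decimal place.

145.9 mV

Each change multiplies by a factor: 1.786 × 0.625 × 0.78 = 0.870675.
167.6 × 0.870675 = 145.92513 ≈ 145.9.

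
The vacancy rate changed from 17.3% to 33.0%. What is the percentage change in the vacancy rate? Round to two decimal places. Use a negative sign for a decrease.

90.75%

The change is 33.0 − 17.3 = 15.7 percentage points.
Relative to the original 17.3%, that is 15.7 ÷ 17.3 ≈ 90.75%.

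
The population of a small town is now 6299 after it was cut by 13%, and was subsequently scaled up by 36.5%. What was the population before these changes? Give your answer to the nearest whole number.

5304

The overall multiplier applied was 0.87 × 1.365 = 1.18755.
So the original population was 6299 ÷ 1.18755 ≈ 5304.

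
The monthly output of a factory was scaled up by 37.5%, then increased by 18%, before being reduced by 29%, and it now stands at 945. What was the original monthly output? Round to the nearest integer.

The overall multiplier applied was 1.375 × 1.18 × 0.71 = 1.151975.
So the original monthly output was 945 ÷ 1.151975 ≈ 820.

820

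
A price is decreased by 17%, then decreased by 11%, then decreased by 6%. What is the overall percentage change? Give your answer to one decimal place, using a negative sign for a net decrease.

A 17% decrease multiplies by 0.83.
Then an 11% decrease: 0.83 × 0.89 = 0.7387.
Then a 6% decrease: 0.7387 × 0.94 = 0.694378.
Overall factor 0.694378, i.e. -30.6%.

-30.6%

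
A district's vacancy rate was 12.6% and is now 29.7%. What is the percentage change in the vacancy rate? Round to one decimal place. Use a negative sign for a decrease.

135.7%

The change is 29.7 − 12.6 = 17.1 percentage points.
Relative to the original 12.6%, that is 17.1 ÷ 12.6 ≈ 135.7%.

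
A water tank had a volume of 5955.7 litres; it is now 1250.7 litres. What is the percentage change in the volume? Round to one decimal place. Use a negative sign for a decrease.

Change: 1250.7 − 5955.7 = -4705.0.
Relative to the original: -4705.0 ÷ 5955.7 ≈ -79.0%.

-79.0%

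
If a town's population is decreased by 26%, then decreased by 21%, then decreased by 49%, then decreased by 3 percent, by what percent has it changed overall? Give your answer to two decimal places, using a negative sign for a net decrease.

-71.08%

The combined multiplier is 0.74 × 0.79 × 0.51 × 0.97 = 0.28920162.
That corresponds to a decrease of 71.08%.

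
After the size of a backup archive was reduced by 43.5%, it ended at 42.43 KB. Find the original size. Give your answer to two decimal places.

75.10 KB

The overall multiplier applied was 0.565.
So the original size was 42.43 ÷ 0.565 ≈ 75.10 KB.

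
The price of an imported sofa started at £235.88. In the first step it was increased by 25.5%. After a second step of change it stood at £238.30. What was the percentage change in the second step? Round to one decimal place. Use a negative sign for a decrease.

After the first step: £235.88 × 1.255 = £296.0294.
Second-step multiplier: £238.30 ÷ £296.0294 ≈ 0.80499.
That is a change of -19.5%.

-19.5%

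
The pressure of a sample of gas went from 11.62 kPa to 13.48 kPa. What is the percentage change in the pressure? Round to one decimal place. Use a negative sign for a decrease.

Change: 13.48 − 11.62 = 1.86.
Relative to the original: 1.86 ÷ 11.62 ≈ 16.0%.

16.0%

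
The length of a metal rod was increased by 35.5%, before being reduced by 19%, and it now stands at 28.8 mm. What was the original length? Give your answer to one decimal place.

The overall multiplier applied was 1.355 × 0.81 = 1.09755.
So the original length was 28.8 ÷ 1.09755 ≈ 26.2 mm.

26.2 mm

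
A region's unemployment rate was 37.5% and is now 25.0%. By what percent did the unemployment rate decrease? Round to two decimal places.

The change is 25.0 − 37.5 = -12.5 percentage points.
Relative to the original 37.5%, that is -12.5 ÷ 37.5 ≈ -33.33%.
So the unemployment rate fell by 33.33%.

33.33%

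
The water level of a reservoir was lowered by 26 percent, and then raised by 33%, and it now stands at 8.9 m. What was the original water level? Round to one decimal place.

9.0 m

The overall multiplier applied was 0.74 × 1.33 = 0.9842.
So the original water level was 8.9 ÷ 0.9842 ≈ 9.0 m.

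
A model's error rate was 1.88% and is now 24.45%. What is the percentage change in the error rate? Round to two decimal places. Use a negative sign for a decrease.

The change is 24.45 − 1.88 = 22.57 percentage points.
Relative to the original 1.88%, that is 22.57 ÷ 1.88 ≈ 1200.53%.

1200.53%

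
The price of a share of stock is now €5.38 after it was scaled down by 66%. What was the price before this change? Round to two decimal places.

The overall multiplier applied was 0.34.
So the original price was €5.38 ÷ 0.34 ≈ €15.82.

€15.82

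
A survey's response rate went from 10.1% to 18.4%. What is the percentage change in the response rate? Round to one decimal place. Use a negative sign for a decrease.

The change is 18.4 − 10.1 = 8.3 percentage points.
Relative to the original 10.1%, that is 8.3 ÷ 10.1 ≈ 82.2%.

82.2%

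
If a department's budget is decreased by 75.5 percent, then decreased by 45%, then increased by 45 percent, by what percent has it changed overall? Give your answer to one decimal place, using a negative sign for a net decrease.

-80.5%

The combined multiplier is 0.245 × 0.55 × 1.45 = 0.1953875.
That corresponds to a decrease of 80.5%.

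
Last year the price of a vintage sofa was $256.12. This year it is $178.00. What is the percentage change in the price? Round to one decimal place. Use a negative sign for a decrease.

Change: $178.00 − $256.12 = -$78.12.
Relative to the original: -$78.12 ÷ $256.12 ≈ -30.5%.

-30.5%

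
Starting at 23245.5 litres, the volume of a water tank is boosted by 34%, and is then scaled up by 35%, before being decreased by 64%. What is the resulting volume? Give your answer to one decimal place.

15138.4 litres

Each change multiplies by a factor: 1.34 × 1.35 × 0.36 = 0.65124.
23245.5 × 0.65124 = 15138.39942 ≈ 15138.4.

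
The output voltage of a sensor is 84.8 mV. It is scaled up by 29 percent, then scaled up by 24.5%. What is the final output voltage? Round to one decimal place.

136.2 mV

After the 29% increase: 84.8 × 1.29 = 109.392.
24.5% increase: 109.392 × 1.245 = 136.19304 ≈ 136.2.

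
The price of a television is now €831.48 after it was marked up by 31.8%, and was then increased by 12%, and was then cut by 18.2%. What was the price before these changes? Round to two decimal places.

€688.60

Undoing the 18.2% decrease: €831.48 ÷ 0.818 ≈ €1016.479218.
Undoing the 12% increase: €1016.479218 ÷ 1.12 ≈ €907.57073.
Undoing the 31.8% increase: €907.57073 ÷ 1.318 ≈ €688.60.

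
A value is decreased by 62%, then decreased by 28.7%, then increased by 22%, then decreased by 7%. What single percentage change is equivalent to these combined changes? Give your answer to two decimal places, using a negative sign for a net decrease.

-69.26%

The combined multiplier is 0.38 × 0.713 × 1.22 × 0.93 = 0.307408524.
That corresponds to a decrease of 69.26%.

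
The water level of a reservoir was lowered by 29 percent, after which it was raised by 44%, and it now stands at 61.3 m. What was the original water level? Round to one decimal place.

60.0 m

The overall multiplier applied was 0.71 × 1.44 = 1.0224.
So the original water level was 61.3 ÷ 1.0224 ≈ 60.0 m.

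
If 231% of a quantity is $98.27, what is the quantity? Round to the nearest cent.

$98.27 ÷ 2.31 ≈ $42.54.

$42.54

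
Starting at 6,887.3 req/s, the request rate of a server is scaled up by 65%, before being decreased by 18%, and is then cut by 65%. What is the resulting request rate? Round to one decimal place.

Each change multiplies by a factor: 1.65 × 0.82 × 0.35 = 0.47355.
6,887.3 × 0.47355 = 3261.480915 ≈ 3,261.5.

3,261.5 req/s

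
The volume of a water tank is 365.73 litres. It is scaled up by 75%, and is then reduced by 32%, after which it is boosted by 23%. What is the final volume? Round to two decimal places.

75% increase: 365.73 × 1.75 = 640.0275.
After the 32% decrease: 640.0275 × 0.68 = 435.2187.
After the 23% increase: 435.2187 × 1.23 = 535.319001 ≈ 535.32.

535.32 litres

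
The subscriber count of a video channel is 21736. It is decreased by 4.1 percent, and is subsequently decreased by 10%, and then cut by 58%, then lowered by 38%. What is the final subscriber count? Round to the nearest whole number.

Apply the 4.1% decrease: 21736 × 0.959 = 20844.824.
After the 10% decrease: 20844.824 × 0.9 = 18760.3416.
58% decrease: 18760.3416 × 0.42 = 7879.343472.
38% decrease: 7879.343472 × 0.62 = 4885.19295264 ≈ 4885.

4885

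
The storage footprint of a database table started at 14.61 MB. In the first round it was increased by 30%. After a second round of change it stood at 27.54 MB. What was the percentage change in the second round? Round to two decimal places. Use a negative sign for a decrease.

After the first round: 14.61 × 1.3 = 18.993.
Second-round multiplier: 27.54 ÷ 18.993 ≈ 1.450008.
That is a change of 45.00%.

45.00%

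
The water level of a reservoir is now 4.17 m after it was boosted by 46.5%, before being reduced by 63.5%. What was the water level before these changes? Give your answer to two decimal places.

7.80 m

Undoing the 63.5% decrease: 4.17 ÷ 0.365 ≈ 11.424658.
Undoing the 46.5% increase: 11.424658 ÷ 1.465 ≈ 7.80 m.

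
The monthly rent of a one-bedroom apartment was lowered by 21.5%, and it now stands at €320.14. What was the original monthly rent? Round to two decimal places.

€407.82

The overall multiplier applied was 0.785.
So the original monthly rent was €320.14 ÷ 0.785 ≈ €407.82.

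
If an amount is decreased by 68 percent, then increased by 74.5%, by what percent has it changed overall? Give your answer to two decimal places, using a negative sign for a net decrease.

The combined multiplier is 0.32 × 1.745 = 0.5584.
That corresponds to a decrease of 44.16%.

-44.16%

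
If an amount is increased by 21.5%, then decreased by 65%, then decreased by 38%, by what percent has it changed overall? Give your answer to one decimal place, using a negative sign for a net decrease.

A 21.5% increase multiplies by 1.215.
Then a 65% decrease: 1.215 × 0.35 = 0.42525.
Then a 38% decrease: 0.42525 × 0.62 = 0.263655.
Overall factor 0.263655, i.e. -73.6%.

-73.6%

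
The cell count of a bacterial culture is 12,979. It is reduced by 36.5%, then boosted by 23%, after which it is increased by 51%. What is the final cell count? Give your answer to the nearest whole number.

15,307

Each change multiplies by a factor: 0.635 × 1.23 × 1.51 = 1.1793855.
12,979 × 1.1793855 = 15307.2444045 ≈ 15,307.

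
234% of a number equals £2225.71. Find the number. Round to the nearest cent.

£951.16

£2225.71 ÷ 2.34 ≈ £951.16.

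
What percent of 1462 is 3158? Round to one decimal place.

3158 ÷ 1462 ≈ 216.0%.

216.0%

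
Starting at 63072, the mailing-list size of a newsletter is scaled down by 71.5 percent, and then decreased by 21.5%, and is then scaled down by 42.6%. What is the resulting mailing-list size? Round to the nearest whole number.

8100

Apply the 71.5% decrease: 63072 × 0.285 = 17975.52.
After the 21.5% decrease: 17975.52 × 0.785 = 14110.7832.
After the 42.6% decrease: 14110.7832 × 0.574 = 8099.5895568 ≈ 8100.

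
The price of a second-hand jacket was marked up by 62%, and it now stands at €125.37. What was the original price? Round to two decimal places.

€77.39

The overall multiplier applied was 1.62.
So the original price was €125.37 ÷ 1.62 ≈ €77.39.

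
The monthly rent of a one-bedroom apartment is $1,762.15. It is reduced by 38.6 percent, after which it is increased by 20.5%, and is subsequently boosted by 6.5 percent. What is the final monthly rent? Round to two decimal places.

38.6% decrease: $1,762.15 × 0.614 = $1081.9601.
20.5% increase: $1081.9601 × 1.205 = $1303.7619205.
6.5% increase: $1303.7619205 × 1.065 = $1388.5064453325 ≈ $1,388.51.

$1,388.51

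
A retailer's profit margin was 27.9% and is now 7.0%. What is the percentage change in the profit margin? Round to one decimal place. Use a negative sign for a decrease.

The change is 7.0 − 27.9 = -20.9 percentage points.
Relative to the original 27.9%, that is -20.9 ÷ 27.9 ≈ -74.9%.

-74.9%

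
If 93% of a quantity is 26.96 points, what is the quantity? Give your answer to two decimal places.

28.99 points

26.96 points ÷ 0.93 ≈ 28.99 points.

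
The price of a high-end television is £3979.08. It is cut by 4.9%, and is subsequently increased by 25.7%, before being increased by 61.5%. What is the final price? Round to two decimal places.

Each change multiplies by a factor: 0.951 × 1.257 × 1.615 = 1.930582305.
£3979.08 × 1.930582305 = £7681.9414381794 ≈ £7681.94.

£7681.94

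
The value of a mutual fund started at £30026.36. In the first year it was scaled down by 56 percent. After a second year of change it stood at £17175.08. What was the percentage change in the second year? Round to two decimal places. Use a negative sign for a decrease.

After the first year: £30026.36 × 0.44 = £13211.5984.
Second-year multiplier: £17175.08 ÷ £13211.5984 ≈ 1.3.
That is a change of 30.00%.

30.00%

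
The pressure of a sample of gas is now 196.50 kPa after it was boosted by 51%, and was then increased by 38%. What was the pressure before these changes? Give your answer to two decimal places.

Undoing the 38% increase: 196.50 ÷ 1.38 ≈ 142.391304.
Undoing the 51% increase: 142.391304 ÷ 1.51 ≈ 94.30 kPa.

94.30 kPa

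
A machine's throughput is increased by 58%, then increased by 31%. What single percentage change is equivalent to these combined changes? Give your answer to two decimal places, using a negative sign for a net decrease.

A 58% increase multiplies by 1.58.
Then a 31% increase: 1.58 × 1.31 = 2.0698.
Overall factor 2.0698, i.e. 106.98%.

106.98%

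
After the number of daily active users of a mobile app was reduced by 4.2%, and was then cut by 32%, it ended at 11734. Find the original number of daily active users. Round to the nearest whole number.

The overall multiplier applied was 0.958 × 0.68 = 0.65144.
So the original number of daily active users was 11734 ÷ 0.65144 ≈ 18012.

18012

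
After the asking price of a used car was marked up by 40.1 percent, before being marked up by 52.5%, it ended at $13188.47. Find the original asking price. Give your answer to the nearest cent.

The overall multiplier applied was 1.401 × 1.525 = 2.136525.
So the original asking price was $13188.47 ÷ 2.136525 ≈ $6172.86.

$6172.86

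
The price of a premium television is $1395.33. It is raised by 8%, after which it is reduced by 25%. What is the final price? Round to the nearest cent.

$1130.22

8% increase: $1395.33 × 1.08 = $1506.9564.
25% decrease: $1506.9564 × 0.75 = $1130.2173 ≈ $1130.22.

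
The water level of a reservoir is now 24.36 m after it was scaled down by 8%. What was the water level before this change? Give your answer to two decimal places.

The overall multiplier applied was 0.92.
So the original water level was 24.36 ÷ 0.92 ≈ 26.48 m.

26.48 m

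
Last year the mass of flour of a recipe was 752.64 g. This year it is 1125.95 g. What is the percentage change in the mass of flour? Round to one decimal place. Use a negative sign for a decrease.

49.6%

Change: 1125.95 − 752.64 = 373.31.
Relative to the original: 373.31 ÷ 752.64 ≈ 49.6%.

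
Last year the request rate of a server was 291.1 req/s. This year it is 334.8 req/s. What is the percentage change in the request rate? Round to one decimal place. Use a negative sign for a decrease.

Change: 334.8 − 291.1 = 43.7.
Relative to the original: 43.7 ÷ 291.1 ≈ 15.0%.

15.0%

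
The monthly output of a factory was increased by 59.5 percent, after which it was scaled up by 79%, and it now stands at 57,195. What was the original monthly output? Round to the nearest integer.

20,033

The overall multiplier applied was 1.595 × 1.79 = 2.85505.
So the original monthly output was 57,195 ÷ 2.85505 ≈ 20,033.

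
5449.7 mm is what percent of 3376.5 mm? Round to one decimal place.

161.4%

5449.7 mm ÷ 3376.5 mm ≈ 161.4%.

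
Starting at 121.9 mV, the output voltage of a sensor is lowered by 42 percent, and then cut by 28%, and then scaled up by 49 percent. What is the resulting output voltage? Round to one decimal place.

Each change multiplies by a factor: 0.58 × 0.72 × 1.49 = 0.622224.
121.9 × 0.622224 = 75.8491056 ≈ 75.8.

75.8 mV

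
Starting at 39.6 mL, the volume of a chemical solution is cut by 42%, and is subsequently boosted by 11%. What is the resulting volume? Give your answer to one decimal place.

Each change multiplies by a factor: 0.58 × 1.11 = 0.6438.
39.6 × 0.6438 = 25.49448 ≈ 25.5.

25.5 mL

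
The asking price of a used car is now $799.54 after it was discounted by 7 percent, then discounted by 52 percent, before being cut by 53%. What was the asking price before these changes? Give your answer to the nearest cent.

The overall multiplier applied was 0.93 × 0.48 × 0.47 = 0.209808.
So the original asking price was $799.54 ÷ 0.209808 ≈ $3,810.82.

$3,810.82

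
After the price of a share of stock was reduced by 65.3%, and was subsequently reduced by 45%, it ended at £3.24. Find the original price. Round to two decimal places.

Undoing the 45% decrease: £3.24 ÷ 0.55 ≈ £5.890909.
Undoing the 65.3% decrease: £5.890909 ÷ 0.347 ≈ £16.98.

£16.98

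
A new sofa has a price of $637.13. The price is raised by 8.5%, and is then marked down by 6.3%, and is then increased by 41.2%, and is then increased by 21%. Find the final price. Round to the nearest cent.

Each change multiplies by a factor: 1.085 × 0.937 × 1.412 × 1.21 = 1.7369583154.
$637.13 × 1.7369583154 = $1106.668251490802 ≈ $1106.67.

$1106.67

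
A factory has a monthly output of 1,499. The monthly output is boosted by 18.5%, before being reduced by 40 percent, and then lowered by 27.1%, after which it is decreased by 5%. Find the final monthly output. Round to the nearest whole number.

Each change multiplies by a factor: 1.185 × 0.6 × 0.729 × 0.95 = 0.49240305.
1,499 × 0.49240305 = 738.11217195 ≈ 738.

738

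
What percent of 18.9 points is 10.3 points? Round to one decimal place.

10.3 points ÷ 18.9 points ≈ 54.5%.

54.5%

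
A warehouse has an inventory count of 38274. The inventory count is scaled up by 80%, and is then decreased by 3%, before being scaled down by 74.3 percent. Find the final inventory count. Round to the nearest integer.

Each change multiplies by a factor: 1.8 × 0.97 × 0.257 = 0.448722.
38274 × 0.448722 = 17174.385828 ≈ 17174.

17174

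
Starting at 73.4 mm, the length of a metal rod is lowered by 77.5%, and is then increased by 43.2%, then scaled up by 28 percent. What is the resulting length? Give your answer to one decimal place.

30.3 mm

Each change multiplies by a factor: 0.225 × 1.432 × 1.28 = 0.412416.
73.4 × 0.412416 = 30.2713344 ≈ 30.3.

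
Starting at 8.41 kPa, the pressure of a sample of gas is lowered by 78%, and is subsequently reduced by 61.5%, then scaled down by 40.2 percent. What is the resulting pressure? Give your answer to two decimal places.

0.43 kPa

78% decrease: 8.41 × 0.22 = 1.8502.
Apply the 61.5% decrease: 1.8502 × 0.385 = 0.712327.
Apply the 40.2% decrease: 0.712327 × 0.598 = 0.425971546 ≈ 0.43.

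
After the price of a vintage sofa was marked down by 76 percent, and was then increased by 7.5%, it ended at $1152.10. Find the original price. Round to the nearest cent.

$4465.50

The overall multiplier applied was 0.24 × 1.075 = 0.258.
So the original price was $1152.10 ÷ 0.258 ≈ $4465.50.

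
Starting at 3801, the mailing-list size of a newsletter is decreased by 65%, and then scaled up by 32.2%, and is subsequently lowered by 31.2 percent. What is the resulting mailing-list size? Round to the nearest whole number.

1210

Each change multiplies by a factor: 0.35 × 1.322 × 0.688 = 0.3183376.
3801 × 0.3183376 = 1210.0012176 ≈ 1210.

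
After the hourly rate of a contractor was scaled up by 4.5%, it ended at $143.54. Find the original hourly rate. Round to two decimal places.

$137.36

The overall multiplier applied was 1.045.
So the original hourly rate was $143.54 ÷ 1.045 ≈ $137.36.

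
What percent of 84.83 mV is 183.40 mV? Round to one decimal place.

183.40 mV ÷ 84.83 mV ≈ 216.2%.

216.2%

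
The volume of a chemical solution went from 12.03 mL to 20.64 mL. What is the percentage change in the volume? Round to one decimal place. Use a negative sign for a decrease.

71.6%

Change: 20.64 − 12.03 = 8.61.
Relative to the original: 8.61 ÷ 12.03 ≈ 71.6%.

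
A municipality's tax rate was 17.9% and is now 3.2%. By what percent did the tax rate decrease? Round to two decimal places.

The change is 3.2 − 17.9 = -14.7 percentage points.
Relative to the original 17.9%, that is -14.7 ÷ 17.9 ≈ -82.12%.
So the tax rate fell by 82.12%.

82.12%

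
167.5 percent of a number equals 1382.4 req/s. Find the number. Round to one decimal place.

1382.4 req/s ÷ 1.675 ≈ 825.3 req/s.

825.3 req/s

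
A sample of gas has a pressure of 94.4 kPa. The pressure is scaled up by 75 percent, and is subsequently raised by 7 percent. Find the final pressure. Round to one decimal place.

176.8 kPa

Each change multiplies by a factor: 1.75 × 1.07 = 1.8725.
94.4 × 1.8725 = 176.764 ≈ 176.8.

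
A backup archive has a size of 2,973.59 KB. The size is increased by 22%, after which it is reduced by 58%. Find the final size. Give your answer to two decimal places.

1,523.67 KB

Each change multiplies by a factor: 1.22 × 0.42 = 0.5124.
2,973.59 × 0.5124 = 1523.667516 ≈ 1,523.67.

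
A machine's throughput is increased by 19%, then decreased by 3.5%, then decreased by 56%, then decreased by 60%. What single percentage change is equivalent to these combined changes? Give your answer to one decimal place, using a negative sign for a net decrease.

The combined multiplier is 1.19 × 0.965 × 0.44 × 0.4 = 0.2021096.
That corresponds to a decrease of 79.8%.

-79.8%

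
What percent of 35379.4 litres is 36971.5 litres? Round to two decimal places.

104.50%

36971.5 litres ÷ 35379.4 litres ≈ 104.50%.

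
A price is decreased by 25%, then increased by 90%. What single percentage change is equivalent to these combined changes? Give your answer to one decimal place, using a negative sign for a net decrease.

42.5%

The combined multiplier is 0.75 × 1.9 = 1.425.
That corresponds to an increase of 42.5%.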